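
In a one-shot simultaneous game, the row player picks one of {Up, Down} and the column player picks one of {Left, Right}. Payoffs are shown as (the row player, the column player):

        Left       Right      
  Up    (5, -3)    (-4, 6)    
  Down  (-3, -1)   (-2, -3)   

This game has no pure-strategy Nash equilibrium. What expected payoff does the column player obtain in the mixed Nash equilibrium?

In a mixed equilibrium the column player is indifferent between Left and Right; this condition fixes p.
  the column player's payoff to Left: p·(-3) + (1−p)·(-1) = -2p - 1
  the column player's payoff to Right: p·6 + (1−p)·(-3) = 9p - 3
  -2p - 1 = 9p - 3  ⇒  -11p = -2  ⇒  p = 2/11.
At equilibrium the column player is indifferent across columns, so the column player's payoff equals the payoff from Left: (2/11)·(-3) + (9/11)·(-1) = -15/11.

-15/11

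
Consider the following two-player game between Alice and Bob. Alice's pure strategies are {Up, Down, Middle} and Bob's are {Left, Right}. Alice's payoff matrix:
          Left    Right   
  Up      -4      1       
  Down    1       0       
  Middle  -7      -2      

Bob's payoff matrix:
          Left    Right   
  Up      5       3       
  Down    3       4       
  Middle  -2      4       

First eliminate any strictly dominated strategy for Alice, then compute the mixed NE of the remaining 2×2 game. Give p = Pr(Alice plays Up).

Alice's strategy Middle is strictly dominated by Up: -4 > -7 and 1 > -2. Eliminate Middle.
For Bob to be willing to mix, Bob must be indifferent between Left and Right, which pins down Alice's mix.
  Bob's payoff to Left: p·5 + (1−p)·3 = 2p + 3
  Bob's payoff to Right: p·3 + (1−p)·4 = -p + 4
  2p + 3 = -p + 4  ⇒  3p = 1  ⇒  p = 1/3.

p = 1/3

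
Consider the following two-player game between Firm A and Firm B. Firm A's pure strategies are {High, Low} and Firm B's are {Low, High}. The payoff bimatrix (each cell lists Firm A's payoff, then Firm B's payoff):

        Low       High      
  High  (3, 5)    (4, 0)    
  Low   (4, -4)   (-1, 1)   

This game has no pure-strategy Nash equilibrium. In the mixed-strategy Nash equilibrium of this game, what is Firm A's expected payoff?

Firm A's indifference between High and Low determines Firm B's mixing probability q:
  Firm A's expected payoff from High: q·3 + (1−q)·4 = -q + 4
  Firm A's expected payoff from Low: q·4 + (1−q)·(-1) = 5q - 1
  -q + 4 = 5q - 1  ⇒  -6q = -5  ⇒  q = 5/6.
At equilibrium Firm A is indifferent across rows, so Firm A's payoff equals the payoff from High: (5/6)·3 + (1/6)·4 = 19/6.

19/6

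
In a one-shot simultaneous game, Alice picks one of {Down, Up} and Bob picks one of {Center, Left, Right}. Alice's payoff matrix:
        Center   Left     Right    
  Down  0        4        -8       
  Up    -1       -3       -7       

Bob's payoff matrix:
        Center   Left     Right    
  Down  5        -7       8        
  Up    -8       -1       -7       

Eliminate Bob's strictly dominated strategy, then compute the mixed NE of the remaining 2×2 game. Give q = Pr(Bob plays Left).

Bob's strategy Center is strictly dominated by Right: 8 > 5 and -7 > -8. Eliminate Center.
In a mixed equilibrium Alice is indifferent between Down and Up; this condition fixes q.
  Alice's payoff from Down: q·4 + (1−q)·(-8) = 12q - 8
  Alice's payoff from Up: q·(-3) + (1−q)·(-7) = 4q - 7
  12q - 8 = 4q - 7  ⇒  8q = 1  ⇒  q = 1/8.

q = 1/8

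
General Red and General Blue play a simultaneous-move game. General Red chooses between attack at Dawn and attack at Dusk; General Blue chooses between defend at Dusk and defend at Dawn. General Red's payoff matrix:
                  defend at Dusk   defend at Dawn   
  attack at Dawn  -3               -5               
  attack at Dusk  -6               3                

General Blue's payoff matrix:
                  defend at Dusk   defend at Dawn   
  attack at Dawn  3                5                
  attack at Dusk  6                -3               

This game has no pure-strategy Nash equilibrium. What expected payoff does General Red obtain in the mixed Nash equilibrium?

Set General Red's expected payoff from attack at Dawn equal to that from attack at Dusk:
  General Red's payoff from attack at Dawn: q·(-3) + (1−q)·(-5) = 2q - 5
  General Red's payoff from attack at Dusk: q·(-6) + (1−q)·3 = -9q + 3
  2q - 5 = -9q + 3  ⇒  11q = 8  ⇒  q = 8/11.
At equilibrium General Red is indifferent across rows, so General Red's payoff equals the payoff from attack at Dawn: (8/11)·(-3) + (3/11)·(-5) = -39/11.

-39/11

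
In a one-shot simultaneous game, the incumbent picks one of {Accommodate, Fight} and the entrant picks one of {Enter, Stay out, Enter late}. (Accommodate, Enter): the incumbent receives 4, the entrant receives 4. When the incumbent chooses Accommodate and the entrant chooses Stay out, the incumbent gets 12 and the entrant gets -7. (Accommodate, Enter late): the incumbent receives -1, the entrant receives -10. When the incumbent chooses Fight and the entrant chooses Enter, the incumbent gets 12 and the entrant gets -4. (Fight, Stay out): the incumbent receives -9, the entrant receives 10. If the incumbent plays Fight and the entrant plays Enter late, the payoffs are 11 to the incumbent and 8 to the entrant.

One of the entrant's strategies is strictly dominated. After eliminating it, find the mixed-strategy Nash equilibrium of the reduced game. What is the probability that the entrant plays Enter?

The entrant's strategy Enter late is strictly dominated by Stay out: -7 > -10 and 10 > 8. Eliminate Enter late.
For the incumbent to be willing to mix, the incumbent must be indifferent between Accommodate and Fight, which pins down the entrant's mix.
  the incumbent's payoff from Accommodate: q·4 + (1−q)·12 = -8q + 12
  the incumbent's payoff from Fight: q·12 + (1−q)·(-9) = 21q - 9
  -8q + 12 = 21q - 9  ⇒  -29q = -21  ⇒  q = 21/29.

q = 21/29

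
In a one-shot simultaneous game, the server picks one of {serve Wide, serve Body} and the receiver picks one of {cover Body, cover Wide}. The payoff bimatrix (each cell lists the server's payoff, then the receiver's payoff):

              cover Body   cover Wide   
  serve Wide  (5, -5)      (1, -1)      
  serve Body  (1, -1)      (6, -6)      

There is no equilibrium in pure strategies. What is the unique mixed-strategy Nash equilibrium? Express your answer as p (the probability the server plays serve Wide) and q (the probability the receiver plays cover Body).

For the receiver to be willing to mix, the receiver must be indifferent between cover Body and cover Wide, which pins down the server's mix.
  the receiver's payoff to cover Body: p·(-5) + (1−p)·(-1) = -4p - 1
  the receiver's payoff to cover Wide: p·(-1) + (1−p)·(-6) = 5p - 6
  -4p - 1 = 5p - 6  ⇒  -9p = -5  ⇒  p = 5/9.
In a mixed equilibrium the server is indifferent between serve Wide and serve Body; this condition fixes q.
  the server's expected payoff from serve Wide: q·5 + (1−q)·1 = 4q + 1
  the server's expected payoff from serve Body: q·1 + (1−q)·6 = -5q + 6
  4q + 1 = -5q + 6  ⇒  9q = 5  ⇒  q = 5/9.

p = 5/9, q = 5/9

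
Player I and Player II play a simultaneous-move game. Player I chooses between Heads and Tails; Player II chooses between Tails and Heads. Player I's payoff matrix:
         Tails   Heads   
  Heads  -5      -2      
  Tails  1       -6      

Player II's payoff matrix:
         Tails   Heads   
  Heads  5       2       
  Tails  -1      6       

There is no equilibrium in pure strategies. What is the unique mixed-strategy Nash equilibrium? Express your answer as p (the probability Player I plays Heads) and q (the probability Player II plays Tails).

p = 7/10, q = 2/5

Player I's mix must leave Player II indifferent between Tails and Heads.
  Player II's payoff to Tails: p·5 + (1−p)·(-1) = 6p - 1
  Player II's payoff to Heads: p·2 + (1−p)·6 = -4p + 6
  6p - 1 = -4p + 6  ⇒  10p = 7  ⇒  p = 7/10.
Set Player I's expected payoff from Heads equal to that from Tails:
  Player I's expected payoff from Heads: q·(-5) + (1−q)·(-2) = -3q - 2
  Player I's expected payoff from Tails: q·1 + (1−q)·(-6) = 7q - 6
  -3q - 2 = 7q - 6  ⇒  -10q = -4  ⇒  q = 2/5.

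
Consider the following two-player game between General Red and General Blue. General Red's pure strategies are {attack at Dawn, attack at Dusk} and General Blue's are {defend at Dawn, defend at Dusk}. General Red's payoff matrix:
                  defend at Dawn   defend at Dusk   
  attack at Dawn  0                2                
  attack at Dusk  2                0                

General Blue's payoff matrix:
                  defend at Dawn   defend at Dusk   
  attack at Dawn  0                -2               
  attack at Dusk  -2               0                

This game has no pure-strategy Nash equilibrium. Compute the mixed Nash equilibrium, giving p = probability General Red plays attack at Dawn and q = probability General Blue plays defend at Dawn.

In a mixed equilibrium General Blue is indifferent between defend at Dawn and defend at Dusk; this condition fixes p.
  General Blue's expected payoff from defend at Dawn: p·0 + (1−p)·(-2) = 2p - 2
  General Blue's expected payoff from defend at Dusk: p·(-2) + (1−p)·0 = -2p
  2p - 2 = -2p  ⇒  4p = 2  ⇒  p = 1/2.
Set General Red's expected payoff from attack at Dawn equal to that from attack at Dusk:
  General Red's payoff to attack at Dawn: q·0 + (1−q)·2 = -2q + 2
  General Red's payoff to attack at Dusk: q·2 + (1−q)·0 = 2q
  -2q + 2 = 2q  ⇒  -4q = -2  ⇒  q = 1/2.

p = 1/2, q = 1/2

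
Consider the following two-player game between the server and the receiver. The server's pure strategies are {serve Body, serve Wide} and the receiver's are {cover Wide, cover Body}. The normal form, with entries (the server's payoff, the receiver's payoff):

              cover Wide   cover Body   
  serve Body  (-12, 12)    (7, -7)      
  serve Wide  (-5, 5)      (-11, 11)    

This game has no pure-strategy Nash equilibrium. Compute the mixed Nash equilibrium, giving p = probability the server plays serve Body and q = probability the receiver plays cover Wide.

p = 6/25, q = 18/25

In a mixed equilibrium the receiver is indifferent between cover Wide and cover Body; this condition fixes p.
  the receiver's expected payoff from cover Wide: p·12 + (1−p)·5 = 7p + 5
  the receiver's expected payoff from cover Body: p·(-7) + (1−p)·11 = -18p + 11
  7p + 5 = -18p + 11  ⇒  25p = 6  ⇒  p = 6/25.
For the server to be willing to mix, the server must be indifferent between serve Body and serve Wide, which pins down the receiver's mix.
  the server's expected payoff from serve Body: q·(-12) + (1−q)·7 = -19q + 7
  the server's expected payoff from serve Wide: q·(-5) + (1−q)·(-11) = 6q - 11
  -19q + 7 = 6q - 11  ⇒  -25q = -18  ⇒  q = 18/25.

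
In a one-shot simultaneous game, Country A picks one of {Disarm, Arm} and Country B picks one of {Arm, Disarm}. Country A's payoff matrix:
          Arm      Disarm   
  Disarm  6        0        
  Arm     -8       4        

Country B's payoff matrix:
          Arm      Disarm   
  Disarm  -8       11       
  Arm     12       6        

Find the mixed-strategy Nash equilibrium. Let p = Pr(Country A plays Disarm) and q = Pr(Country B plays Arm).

p = 6/25, q = 2/9

Country B's indifference between Arm and Disarm determines Country A's mixing probability p:
  Country B's expected payoff from Arm: p·(-8) + (1−p)·12 = -20p + 12
  Country B's expected payoff from Disarm: p·11 + (1−p)·6 = 5p + 6
  -20p + 12 = 5p + 6  ⇒  -25p = -6  ⇒  p = 6/25.
In a mixed equilibrium Country A is indifferent between Disarm and Arm; this condition fixes q.
  Country A's payoff from Disarm: q·6 + (1−q)·0 = 6q
  Country A's payoff from Arm: q·(-8) + (1−q)·4 = -12q + 4
  6q = -12q + 4  ⇒  18q = 4  ⇒  q = 2/9.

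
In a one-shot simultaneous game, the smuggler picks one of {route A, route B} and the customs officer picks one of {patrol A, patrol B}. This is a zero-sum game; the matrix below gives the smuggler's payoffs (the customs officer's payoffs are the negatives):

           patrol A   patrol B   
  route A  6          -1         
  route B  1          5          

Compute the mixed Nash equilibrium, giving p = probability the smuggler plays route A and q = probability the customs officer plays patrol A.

p = 4/11, q = 6/11

In a mixed equilibrium the customs officer is indifferent between patrol A and patrol B; this condition fixes p.
  the customs officer's payoff from patrol A: p·(-6) + (1−p)·(-1) = -5p - 1
  the customs officer's payoff from patrol B: p·1 + (1−p)·(-5) = 6p - 5
  -5p - 1 = 6p - 5  ⇒  -11p = -4  ⇒  p = 4/11.
The customs officer's mix must leave the smuggler indifferent between route A and route B.
  the smuggler's payoff to route A: q·6 + (1−q)·(-1) = 7q - 1
  the smuggler's payoff to route B: q·1 + (1−q)·5 = -4q + 5
  7q - 1 = -4q + 5  ⇒  11q = 6  ⇒  q = 6/11.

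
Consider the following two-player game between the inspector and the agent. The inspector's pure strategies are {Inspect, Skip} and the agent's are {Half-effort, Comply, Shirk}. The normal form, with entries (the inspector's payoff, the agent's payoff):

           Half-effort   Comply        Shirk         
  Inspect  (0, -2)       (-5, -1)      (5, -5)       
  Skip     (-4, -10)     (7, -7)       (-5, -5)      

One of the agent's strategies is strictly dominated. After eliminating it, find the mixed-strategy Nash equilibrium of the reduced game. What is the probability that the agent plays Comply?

q = 5/11

The agent's strategy Half-effort is strictly dominated by Comply: -1 > -2 and -7 > -10. Eliminate Half-effort.
In a mixed equilibrium the inspector is indifferent between Inspect and Skip; this condition fixes q.
  the inspector's payoff to Inspect: q·(-5) + (1−q)·5 = -10q + 5
  the inspector's payoff to Skip: q·7 + (1−q)·(-5) = 12q - 5
  -10q + 5 = 12q - 5  ⇒  -22q = -10  ⇒  q = 5/11.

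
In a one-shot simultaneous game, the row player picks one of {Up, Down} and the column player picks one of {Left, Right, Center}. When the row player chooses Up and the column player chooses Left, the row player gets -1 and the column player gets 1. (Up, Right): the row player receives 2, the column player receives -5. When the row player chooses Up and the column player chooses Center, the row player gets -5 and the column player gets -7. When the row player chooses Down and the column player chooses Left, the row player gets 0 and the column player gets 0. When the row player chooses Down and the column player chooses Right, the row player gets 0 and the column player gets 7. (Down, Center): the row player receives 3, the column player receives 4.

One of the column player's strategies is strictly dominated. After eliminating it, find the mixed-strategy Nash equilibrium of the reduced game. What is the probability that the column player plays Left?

The column player's strategy Center is strictly dominated by Right: -5 > -7 and 7 > 4. Eliminate Center.
In a mixed equilibrium the row player is indifferent between Up and Down; this condition fixes q.
  the row player's expected payoff from Up: q·(-1) + (1−q)·2 = -3q + 2
  the row player's expected payoff from Down: q·0 + (1−q)·0 = 0
  -3q + 2 = 0  ⇒  -3q = -2  ⇒  q = 2/3.

q = 2/3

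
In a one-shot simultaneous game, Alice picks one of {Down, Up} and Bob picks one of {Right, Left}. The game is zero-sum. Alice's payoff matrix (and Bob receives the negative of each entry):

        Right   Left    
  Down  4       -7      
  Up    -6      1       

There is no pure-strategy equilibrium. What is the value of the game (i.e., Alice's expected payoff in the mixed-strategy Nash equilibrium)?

In a mixed equilibrium Alice is indifferent between Down and Up; this condition fixes q.
  Alice's expected payoff from Down: q·4 + (1−q)·(-7) = 11q - 7
  Alice's expected payoff from Up: q·(-6) + (1−q)·1 = -7q + 1
  11q - 7 = -7q + 1  ⇒  18q = 8  ⇒  q = 4/9.
The value is Alice's expected payoff against this mix (using Down): (4/9)·4 + (5/9)·(-7) = -19/9.

v = -19/9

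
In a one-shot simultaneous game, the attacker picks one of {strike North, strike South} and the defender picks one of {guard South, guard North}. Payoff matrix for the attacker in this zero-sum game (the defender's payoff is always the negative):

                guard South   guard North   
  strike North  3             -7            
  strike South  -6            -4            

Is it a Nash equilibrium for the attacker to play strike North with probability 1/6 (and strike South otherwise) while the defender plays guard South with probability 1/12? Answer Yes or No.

Given the defender's mix q = 1/12, the attacker's payoff from strike North is -37/6 but from strike South is -25/6. The attacker strictly prefers strike South, so the attacker would not mix.
So the proposed profile is not a Nash equilibrium.

No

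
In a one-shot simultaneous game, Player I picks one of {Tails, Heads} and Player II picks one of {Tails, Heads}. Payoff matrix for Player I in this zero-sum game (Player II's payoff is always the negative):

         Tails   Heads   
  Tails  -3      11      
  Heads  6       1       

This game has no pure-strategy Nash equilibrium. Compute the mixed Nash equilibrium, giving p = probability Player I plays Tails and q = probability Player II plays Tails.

Player II's indifference between Tails and Heads determines Player I's mixing probability p:
  Player II's payoff to Tails: p·3 + (1−p)·(-6) = 9p - 6
  Player II's payoff to Heads: p·(-11) + (1−p)·(-1) = -10p - 1
  9p - 6 = -10p - 1  ⇒  19p = 5  ⇒  p = 5/19.
In a mixed equilibrium Player I is indifferent between Tails and Heads; this condition fixes q.
  Player I's expected payoff from Tails: q·(-3) + (1−q)·11 = -14q + 11
  Player I's expected payoff from Heads: q·6 + (1−q)·1 = 5q + 1
  -14q + 11 = 5q + 1  ⇒  -19q = -10  ⇒  q = 10/19.

p = 5/19, q = 10/19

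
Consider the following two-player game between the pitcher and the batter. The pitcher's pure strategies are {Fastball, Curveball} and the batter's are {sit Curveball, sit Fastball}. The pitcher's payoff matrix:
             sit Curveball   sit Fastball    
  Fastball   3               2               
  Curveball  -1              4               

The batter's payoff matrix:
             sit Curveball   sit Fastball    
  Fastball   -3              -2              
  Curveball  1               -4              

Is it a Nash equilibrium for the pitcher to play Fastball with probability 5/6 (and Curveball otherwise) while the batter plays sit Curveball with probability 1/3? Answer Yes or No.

Yes

Check the batter's indifference given the pitcher's mix p = 5/6:
  payoff from sit Curveball = -7/3; payoff from sit Fastball = -7/3 — equal.
Check the pitcher's indifference given the batter's mix q = 1/3:
  payoff from Fastball = 7/3; payoff from Curveball = 7/3 — equal.
Both players are indifferent, so neither can profitably deviate.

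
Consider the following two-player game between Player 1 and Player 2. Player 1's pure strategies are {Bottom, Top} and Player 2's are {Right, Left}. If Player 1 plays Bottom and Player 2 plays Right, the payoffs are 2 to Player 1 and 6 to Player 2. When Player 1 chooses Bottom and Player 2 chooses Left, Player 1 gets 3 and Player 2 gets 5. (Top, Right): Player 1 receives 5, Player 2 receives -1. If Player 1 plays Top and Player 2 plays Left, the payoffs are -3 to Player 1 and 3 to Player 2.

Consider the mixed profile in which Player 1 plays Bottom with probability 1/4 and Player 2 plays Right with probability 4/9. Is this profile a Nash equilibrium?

Given Player 1's mix p = 1/4, Player 2's payoff from Right is 3/4 but from Left is 7/2. Player 2 strictly prefers Left, so Player 2 would not mix.
So the proposed profile is not a Nash equilibrium.

No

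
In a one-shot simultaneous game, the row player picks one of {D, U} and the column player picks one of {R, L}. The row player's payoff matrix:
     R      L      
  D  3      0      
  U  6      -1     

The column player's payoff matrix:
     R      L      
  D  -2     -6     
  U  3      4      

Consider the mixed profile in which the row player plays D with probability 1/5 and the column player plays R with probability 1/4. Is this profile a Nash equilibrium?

Yes

Check the column player's indifference given the row player's mix p = 1/5:
  payoff from R = 2; payoff from L = 2 — equal.
Check the row player's indifference given the column player's mix q = 1/4:
  payoff from D = 3/4; payoff from U = 3/4 — equal.
Both players are indifferent, so neither can profitably deviate.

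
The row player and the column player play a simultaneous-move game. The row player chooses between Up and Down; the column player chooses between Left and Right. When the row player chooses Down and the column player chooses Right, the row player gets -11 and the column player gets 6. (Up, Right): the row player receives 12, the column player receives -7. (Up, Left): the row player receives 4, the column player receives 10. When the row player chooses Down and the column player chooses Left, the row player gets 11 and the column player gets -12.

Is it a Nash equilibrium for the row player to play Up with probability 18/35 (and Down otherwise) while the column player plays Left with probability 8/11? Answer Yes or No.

No

Given the column player's mix q = 8/11, the row player's payoff from Up is 68/11 but from Down is 5. The row player strictly prefers Up, so the row player would not mix.
So the proposed profile is not a Nash equilibrium.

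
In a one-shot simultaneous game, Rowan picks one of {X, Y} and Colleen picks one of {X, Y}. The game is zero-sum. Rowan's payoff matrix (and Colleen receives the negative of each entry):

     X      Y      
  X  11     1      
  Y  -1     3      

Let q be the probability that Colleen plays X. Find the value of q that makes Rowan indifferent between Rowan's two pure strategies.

Colleen's mix must leave Rowan indifferent between X and Y.
  Rowan's expected payoff from X: q·11 + (1−q)·1 = 10q + 1
  Rowan's expected payoff from Y: q·(-1) + (1−q)·3 = -4q + 3
  10q + 1 = -4q + 3  ⇒  14q = 2  ⇒  q = 1/7.

q = 1/7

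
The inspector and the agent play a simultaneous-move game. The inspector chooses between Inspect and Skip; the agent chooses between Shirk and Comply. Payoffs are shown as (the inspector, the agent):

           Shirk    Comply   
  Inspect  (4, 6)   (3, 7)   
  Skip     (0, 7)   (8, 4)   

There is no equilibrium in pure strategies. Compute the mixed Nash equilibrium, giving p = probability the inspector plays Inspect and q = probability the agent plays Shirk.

In a mixed equilibrium the agent is indifferent between Shirk and Comply; this condition fixes p.
  the agent's expected payoff from Shirk: p·6 + (1−p)·7 = -p + 7
  the agent's expected payoff from Comply: p·7 + (1−p)·4 = 3p + 4
  -p + 7 = 3p + 4  ⇒  -4p = -3  ⇒  p = 3/4.
The inspector's indifference between Inspect and Skip determines the agent's mixing probability q:
  the inspector's expected payoff from Inspect: q·4 + (1−q)·3 = q + 3
  the inspector's expected payoff from Skip: q·0 + (1−q)·8 = -8q + 8
  q + 3 = -8q + 8  ⇒  9q = 5  ⇒  q = 5/9.

p = 3/4, q = 5/9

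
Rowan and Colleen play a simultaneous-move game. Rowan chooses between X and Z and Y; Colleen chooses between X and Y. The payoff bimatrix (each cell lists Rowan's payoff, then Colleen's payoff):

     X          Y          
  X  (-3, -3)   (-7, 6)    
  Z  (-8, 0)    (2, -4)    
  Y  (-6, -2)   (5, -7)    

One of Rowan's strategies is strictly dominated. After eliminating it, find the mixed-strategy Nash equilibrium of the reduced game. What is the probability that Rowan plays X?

Rowan's strategy Z is strictly dominated by Y: -6 > -8 and 5 > 2. Eliminate Z.
Set Colleen's expected payoff from X equal to that from Y:
  Colleen's payoff from X: p·(-3) + (1−p)·(-2) = -p - 2
  Colleen's payoff from Y: p·6 + (1−p)·(-7) = 13p - 7
  -p - 2 = 13p - 7  ⇒  -14p = -5  ⇒  p = 5/14.

p = 5/14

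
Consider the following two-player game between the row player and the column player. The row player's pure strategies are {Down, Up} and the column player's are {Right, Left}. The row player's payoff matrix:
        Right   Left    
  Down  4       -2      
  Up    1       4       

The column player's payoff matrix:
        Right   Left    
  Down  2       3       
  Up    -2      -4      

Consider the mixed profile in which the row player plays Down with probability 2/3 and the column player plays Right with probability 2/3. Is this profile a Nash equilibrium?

Yes

Check the column player's indifference given the row player's mix p = 2/3:
  payoff from Right = 2/3; payoff from Left = 2/3 — equal.
Check the row player's indifference given the column player's mix q = 2/3:
  payoff from Down = 2; payoff from Up = 2 — equal.
Both players are indifferent, so neither can profitably deviate.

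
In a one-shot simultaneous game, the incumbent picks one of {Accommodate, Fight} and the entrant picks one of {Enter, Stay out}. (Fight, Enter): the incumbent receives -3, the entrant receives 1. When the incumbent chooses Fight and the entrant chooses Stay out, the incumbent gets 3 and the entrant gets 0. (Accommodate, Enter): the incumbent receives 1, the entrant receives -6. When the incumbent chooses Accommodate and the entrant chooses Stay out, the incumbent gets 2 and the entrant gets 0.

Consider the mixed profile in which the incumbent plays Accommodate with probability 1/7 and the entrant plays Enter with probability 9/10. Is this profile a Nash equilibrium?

No

Given the entrant's mix q = 9/10, the incumbent's payoff from Accommodate is 11/10 but from Fight is -12/5. The incumbent strictly prefers Accommodate, so the incumbent would not mix.
So the proposed profile is not a Nash equilibrium.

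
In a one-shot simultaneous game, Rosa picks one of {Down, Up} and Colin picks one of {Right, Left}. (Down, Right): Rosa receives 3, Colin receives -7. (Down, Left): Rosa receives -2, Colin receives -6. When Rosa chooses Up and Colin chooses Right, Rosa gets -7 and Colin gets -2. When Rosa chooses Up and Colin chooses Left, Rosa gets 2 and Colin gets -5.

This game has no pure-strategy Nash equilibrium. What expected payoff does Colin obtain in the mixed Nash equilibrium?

-23/4

Colin's indifference between Right and Left determines Rosa's mixing probability p:
  Colin's payoff to Right: p·(-7) + (1−p)·(-2) = -5p - 2
  Colin's payoff to Left: p·(-6) + (1−p)·(-5) = -p - 5
  -5p - 2 = -p - 5  ⇒  -4p = -3  ⇒  p = 3/4.
At equilibrium Colin is indifferent across columns, so Colin's payoff equals the payoff from Right: (3/4)·(-7) + (1/4)·(-2) = -23/4.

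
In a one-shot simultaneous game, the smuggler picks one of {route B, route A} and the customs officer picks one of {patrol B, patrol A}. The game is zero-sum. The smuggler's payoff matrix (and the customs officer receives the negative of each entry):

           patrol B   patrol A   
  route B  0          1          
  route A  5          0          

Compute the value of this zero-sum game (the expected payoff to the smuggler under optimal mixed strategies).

The smuggler's indifference between route B and route A determines the customs officer's mixing probability q:
  the smuggler's expected payoff from route B: q·0 + (1−q)·1 = -q + 1
  the smuggler's expected payoff from route A: q·5 + (1−q)·0 = 5q
  -q + 1 = 5q  ⇒  -6q = -1  ⇒  q = 1/6.
The value is the smuggler's expected payoff against this mix (using route B): (1/6)·0 + (5/6)·1 = 5/6.

v = 5/6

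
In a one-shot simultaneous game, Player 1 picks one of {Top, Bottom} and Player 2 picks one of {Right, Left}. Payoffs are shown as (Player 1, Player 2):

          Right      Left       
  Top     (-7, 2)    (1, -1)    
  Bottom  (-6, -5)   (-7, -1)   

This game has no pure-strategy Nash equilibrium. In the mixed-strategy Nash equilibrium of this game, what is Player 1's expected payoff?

For Player 1 to be willing to mix, Player 1 must be indifferent between Top and Bottom, which pins down Player 2's mix.
  Player 1's expected payoff from Top: q·(-7) + (1−q)·1 = -8q + 1
  Player 1's expected payoff from Bottom: q·(-6) + (1−q)·(-7) = q - 7
  -8q + 1 = q - 7  ⇒  -9q = -8  ⇒  q = 8/9.
At equilibrium Player 1 is indifferent across rows, so Player 1's payoff equals the payoff from Top: (8/9)·(-7) + (1/9)·1 = -55/9.

-55/9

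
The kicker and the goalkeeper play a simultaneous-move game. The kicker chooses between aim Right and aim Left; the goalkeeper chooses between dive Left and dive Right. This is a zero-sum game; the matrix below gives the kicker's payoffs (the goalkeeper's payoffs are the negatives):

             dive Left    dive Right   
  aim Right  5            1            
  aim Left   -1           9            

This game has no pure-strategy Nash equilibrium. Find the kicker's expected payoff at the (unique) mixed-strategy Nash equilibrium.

23/7

In a mixed equilibrium the kicker is indifferent between aim Right and aim Left; this condition fixes q.
  the kicker's payoff to aim Right: q·5 + (1−q)·1 = 4q + 1
  the kicker's payoff to aim Left: q·(-1) + (1−q)·9 = -10q + 9
  4q + 1 = -10q + 9  ⇒  14q = 8  ⇒  q = 4/7.
At equilibrium the kicker is indifferent across rows, so the kicker's payoff equals the payoff from aim Right: (4/7)·5 + (3/7)·1 = 23/7.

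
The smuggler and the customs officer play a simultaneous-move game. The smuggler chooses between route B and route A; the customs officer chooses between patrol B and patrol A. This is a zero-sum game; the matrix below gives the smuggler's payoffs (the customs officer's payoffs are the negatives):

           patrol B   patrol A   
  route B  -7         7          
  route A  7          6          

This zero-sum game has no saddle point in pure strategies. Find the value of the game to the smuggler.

In a mixed equilibrium the smuggler is indifferent between route B and route A; this condition fixes q.
  the smuggler's expected payoff from route B: q·(-7) + (1−q)·7 = -14q + 7
  the smuggler's expected payoff from route A: q·7 + (1−q)·6 = q + 6
  -14q + 7 = q + 6  ⇒  -15q = -1  ⇒  q = 1/15.
The value is the smuggler's expected payoff against this mix (using route B): (1/15)·(-7) + (14/15)·7 = 91/15.

v = 91/15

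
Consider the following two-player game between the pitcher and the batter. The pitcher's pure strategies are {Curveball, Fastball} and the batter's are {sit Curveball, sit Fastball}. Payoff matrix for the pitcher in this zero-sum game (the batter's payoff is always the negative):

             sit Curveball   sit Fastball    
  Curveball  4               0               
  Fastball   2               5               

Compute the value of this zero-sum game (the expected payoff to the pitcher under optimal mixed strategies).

v = 20/7

The batter's mix must leave the pitcher indifferent between Curveball and Fastball.
  the pitcher's expected payoff from Curveball: q·4 + (1−q)·0 = 4q
  the pitcher's expected payoff from Fastball: q·2 + (1−q)·5 = -3q + 5
  4q = -3q + 5  ⇒  7q = 5  ⇒  q = 5/7.
The value is the pitcher's expected payoff against this mix (using Curveball): (5/7)·4 + (2/7)·0 = 20/7.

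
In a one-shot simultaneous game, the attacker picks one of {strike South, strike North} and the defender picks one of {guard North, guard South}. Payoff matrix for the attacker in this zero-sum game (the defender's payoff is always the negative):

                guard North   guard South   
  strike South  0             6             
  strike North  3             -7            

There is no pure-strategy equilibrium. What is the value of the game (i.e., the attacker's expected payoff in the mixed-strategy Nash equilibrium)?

v = 9/8

The defender's mix must leave the attacker indifferent between strike South and strike North.
  the attacker's payoff to strike South: q·0 + (1−q)·6 = -6q + 6
  the attacker's payoff to strike North: q·3 + (1−q)·(-7) = 10q - 7
  -6q + 6 = 10q - 7  ⇒  -16q = -13  ⇒  q = 13/16.
The value is the attacker's expected payoff against this mix (using strike South): (13/16)·0 + (3/16)·6 = 9/8.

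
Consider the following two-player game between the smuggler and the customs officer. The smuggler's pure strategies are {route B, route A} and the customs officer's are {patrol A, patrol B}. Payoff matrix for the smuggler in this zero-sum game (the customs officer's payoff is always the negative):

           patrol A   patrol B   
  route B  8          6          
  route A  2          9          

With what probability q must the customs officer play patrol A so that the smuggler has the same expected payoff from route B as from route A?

q = 1/3

The smuggler's indifference between route B and route A determines the customs officer's mixing probability q:
  the smuggler's expected payoff from route B: q·8 + (1−q)·6 = 2q + 6
  the smuggler's expected payoff from route A: q·2 + (1−q)·9 = -7q + 9
  2q + 6 = -7q + 9  ⇒  9q = 3  ⇒  q = 1/3.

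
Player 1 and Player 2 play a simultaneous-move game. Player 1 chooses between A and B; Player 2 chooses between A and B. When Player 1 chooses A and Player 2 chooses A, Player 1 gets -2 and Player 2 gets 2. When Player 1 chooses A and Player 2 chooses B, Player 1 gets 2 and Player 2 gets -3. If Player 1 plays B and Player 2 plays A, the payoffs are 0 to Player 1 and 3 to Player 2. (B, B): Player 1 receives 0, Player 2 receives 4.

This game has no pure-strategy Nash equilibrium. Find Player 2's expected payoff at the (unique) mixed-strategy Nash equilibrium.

Set Player 2's expected payoff from A equal to that from B:
  Player 2's payoff from A: p·2 + (1−p)·3 = -p + 3
  Player 2's payoff from B: p·(-3) + (1−p)·4 = -7p + 4
  -p + 3 = -7p + 4  ⇒  6p = 1  ⇒  p = 1/6.
At equilibrium Player 2 is indifferent across columns, so Player 2's payoff equals the payoff from A: (1/6)·2 + (5/6)·3 = 17/6.

17/6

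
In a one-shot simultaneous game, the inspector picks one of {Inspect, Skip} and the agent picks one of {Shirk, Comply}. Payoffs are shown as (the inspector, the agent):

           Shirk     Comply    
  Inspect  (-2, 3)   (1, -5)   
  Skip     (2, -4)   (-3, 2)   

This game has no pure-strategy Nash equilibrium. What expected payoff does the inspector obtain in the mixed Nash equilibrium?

The agent's mix must leave the inspector indifferent between Inspect and Skip.
  the inspector's payoff from Inspect: q·(-2) + (1−q)·1 = -3q + 1
  the inspector's payoff from Skip: q·2 + (1−q)·(-3) = 5q - 3
  -3q + 1 = 5q - 3  ⇒  -8q = -4  ⇒  q = 1/2.
At equilibrium the inspector is indifferent across rows, so the inspector's payoff equals the payoff from Inspect: (1/2)·(-2) + (1/2)·1 = -1/2.

-1/2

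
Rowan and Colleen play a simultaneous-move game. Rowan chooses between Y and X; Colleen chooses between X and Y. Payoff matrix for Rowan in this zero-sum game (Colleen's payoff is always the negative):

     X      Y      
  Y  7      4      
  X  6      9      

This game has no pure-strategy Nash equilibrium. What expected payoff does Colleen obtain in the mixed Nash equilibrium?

-13/2

In a mixed equilibrium Colleen is indifferent between X and Y; this condition fixes p.
  Colleen's payoff to X: p·(-7) + (1−p)·(-6) = -p - 6
  Colleen's payoff to Y: p·(-4) + (1−p)·(-9) = 5p - 9
  -p - 6 = 5p - 9  ⇒  -6p = -3  ⇒  p = 1/2.
At equilibrium Colleen is indifferent across columns, so Colleen's payoff equals the payoff from X: (1/2)·(-7) + (1/2)·(-6) = -13/2.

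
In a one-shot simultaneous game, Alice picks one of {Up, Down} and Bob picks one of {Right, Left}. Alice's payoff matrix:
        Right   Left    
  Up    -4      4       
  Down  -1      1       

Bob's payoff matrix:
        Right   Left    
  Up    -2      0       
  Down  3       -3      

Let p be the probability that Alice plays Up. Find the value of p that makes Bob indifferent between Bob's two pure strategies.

For Bob to be willing to mix, Bob must be indifferent between Right and Left, which pins down Alice's mix.
  Bob's expected payoff from Right: p·(-2) + (1−p)·3 = -5p + 3
  Bob's expected payoff from Left: p·0 + (1−p)·(-3) = 3p - 3
  -5p + 3 = 3p - 3  ⇒  -8p = -6  ⇒  p = 3/4.

p = 3/4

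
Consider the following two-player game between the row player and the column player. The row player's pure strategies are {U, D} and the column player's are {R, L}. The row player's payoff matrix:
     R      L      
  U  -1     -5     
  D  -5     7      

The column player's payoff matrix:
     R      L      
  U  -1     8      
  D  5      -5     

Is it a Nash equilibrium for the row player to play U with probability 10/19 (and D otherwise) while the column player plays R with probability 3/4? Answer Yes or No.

Check the column player's indifference given the row player's mix p = 10/19:
  payoff from R = 35/19; payoff from L = 35/19 — equal.
Check the row player's indifference given the column player's mix q = 3/4:
  payoff from U = -2; payoff from D = -2 — equal.
Both players are indifferent, so neither can profitably deviate.

Yes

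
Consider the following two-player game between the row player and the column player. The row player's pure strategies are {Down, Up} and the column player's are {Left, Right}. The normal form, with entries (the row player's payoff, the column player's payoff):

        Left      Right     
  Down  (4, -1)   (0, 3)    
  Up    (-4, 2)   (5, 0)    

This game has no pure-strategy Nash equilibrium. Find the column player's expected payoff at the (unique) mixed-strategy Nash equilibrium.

Set the column player's expected payoff from Left equal to that from Right:
  the column player's expected payoff from Left: p·(-1) + (1−p)·2 = -3p + 2
  the column player's expected payoff from Right: p·3 + (1−p)·0 = 3p
  -3p + 2 = 3p  ⇒  -6p = -2  ⇒  p = 1/3.
At equilibrium the column player is indifferent across columns, so the column player's payoff equals the payoff from Left: (1/3)·(-1) + (2/3)·2 = 1.

1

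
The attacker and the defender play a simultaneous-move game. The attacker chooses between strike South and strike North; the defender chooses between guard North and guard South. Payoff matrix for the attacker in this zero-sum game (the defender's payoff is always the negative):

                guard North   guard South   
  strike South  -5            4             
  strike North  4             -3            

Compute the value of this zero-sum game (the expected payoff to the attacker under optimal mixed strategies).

v = 1/16

Set the attacker's expected payoff from strike South equal to that from strike North:
  the attacker's payoff from strike South: q·(-5) + (1−q)·4 = -9q + 4
  the attacker's payoff from strike North: q·4 + (1−q)·(-3) = 7q - 3
  -9q + 4 = 7q - 3  ⇒  -16q = -7  ⇒  q = 7/16.
The value is the attacker's expected payoff against this mix (using strike South): (7/16)·(-5) + (9/16)·4 = 1/16.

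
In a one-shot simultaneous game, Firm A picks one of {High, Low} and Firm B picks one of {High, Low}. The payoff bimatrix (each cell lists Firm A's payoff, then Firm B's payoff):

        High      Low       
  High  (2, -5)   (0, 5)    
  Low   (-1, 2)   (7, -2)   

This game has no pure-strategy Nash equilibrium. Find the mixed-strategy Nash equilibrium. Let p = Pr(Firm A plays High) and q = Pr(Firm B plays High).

In a mixed equilibrium Firm B is indifferent between High and Low; this condition fixes p.
  Firm B's payoff from High: p·(-5) + (1−p)·2 = -7p + 2
  Firm B's payoff from Low: p·5 + (1−p)·(-2) = 7p - 2
  -7p + 2 = 7p - 2  ⇒  -14p = -4  ⇒  p = 2/7.
Firm A's indifference between High and Low determines Firm B's mixing probability q:
  Firm A's expected payoff from High: q·2 + (1−q)·0 = 2q
  Firm A's expected payoff from Low: q·(-1) + (1−q)·7 = -8q + 7
  2q = -8q + 7  ⇒  10q = 7  ⇒  q = 7/10.

p = 2/7, q = 7/10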